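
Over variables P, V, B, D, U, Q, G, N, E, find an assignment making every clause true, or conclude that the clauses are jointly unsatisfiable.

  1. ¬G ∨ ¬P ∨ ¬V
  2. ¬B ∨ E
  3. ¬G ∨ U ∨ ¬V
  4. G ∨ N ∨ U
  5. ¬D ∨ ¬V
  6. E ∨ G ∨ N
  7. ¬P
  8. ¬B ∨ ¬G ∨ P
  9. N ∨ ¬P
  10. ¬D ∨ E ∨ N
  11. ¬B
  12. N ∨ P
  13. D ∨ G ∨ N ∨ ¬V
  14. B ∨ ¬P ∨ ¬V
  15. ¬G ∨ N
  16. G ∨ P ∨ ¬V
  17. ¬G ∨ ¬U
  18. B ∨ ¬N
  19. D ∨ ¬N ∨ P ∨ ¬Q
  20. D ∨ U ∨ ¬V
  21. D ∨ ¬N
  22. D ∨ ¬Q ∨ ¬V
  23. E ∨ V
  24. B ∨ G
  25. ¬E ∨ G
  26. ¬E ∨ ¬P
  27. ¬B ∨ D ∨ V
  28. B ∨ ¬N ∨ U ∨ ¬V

Case P = True:
  Clause (¬P) is falsified — contradiction.
Case P = False:
  (¬B) forces B = False.
  (N ∨ P) forces N = True.
  Clause (B ∨ ¬N) is falsified — contradiction.
Both cases fail, so the formula is unsatisfiable.

The formula is unsatisfiable.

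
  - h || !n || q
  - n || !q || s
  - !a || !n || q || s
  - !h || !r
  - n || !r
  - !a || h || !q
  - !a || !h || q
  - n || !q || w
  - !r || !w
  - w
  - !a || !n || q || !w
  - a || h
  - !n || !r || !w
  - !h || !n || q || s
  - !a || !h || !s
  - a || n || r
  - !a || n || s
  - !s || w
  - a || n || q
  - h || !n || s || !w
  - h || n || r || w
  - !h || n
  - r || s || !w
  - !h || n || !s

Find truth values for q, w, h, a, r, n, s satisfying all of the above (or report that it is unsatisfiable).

Unit clause (w) forces w = True.
In (!r || !w) only !r is left, so r = False.
In (r || s || !w) only s is left, so s = True.
Set q = False.
Set h = True.
  then (!a || !h || q) forces a = False.
  then (a || n || r) forces n = True.
All clauses satisfied.

q = False; w = True; h = True; a = False; r = False; n = True; s = True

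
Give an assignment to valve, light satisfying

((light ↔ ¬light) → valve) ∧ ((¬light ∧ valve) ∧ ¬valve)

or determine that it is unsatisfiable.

The formula is unsatisfiable.

Case valve = True: the conjunct ¬valve is False.
Case valve = False: the conjunct valve is False.
Both cases fail — unsatisfiable.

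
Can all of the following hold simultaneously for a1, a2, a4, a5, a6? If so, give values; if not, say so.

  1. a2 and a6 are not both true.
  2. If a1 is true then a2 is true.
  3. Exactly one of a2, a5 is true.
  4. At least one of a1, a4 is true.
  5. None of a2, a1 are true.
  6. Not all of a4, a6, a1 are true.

a1=F; a2=F; a4=T; a5=T; a6=T

  (1) a2=F, a6=T — not both ✓
  (2) a1=F ⇒ a2: vacuous ✓
  (3) {a2, a5}: 1 true — exactly one ✓
  (4) {a1, a4}: 1 true — at least one ✓
  (5) {a2, a1}: 0 true — none ✓
  (6) {a4, a6, a1}: 2/3 true — not all ✓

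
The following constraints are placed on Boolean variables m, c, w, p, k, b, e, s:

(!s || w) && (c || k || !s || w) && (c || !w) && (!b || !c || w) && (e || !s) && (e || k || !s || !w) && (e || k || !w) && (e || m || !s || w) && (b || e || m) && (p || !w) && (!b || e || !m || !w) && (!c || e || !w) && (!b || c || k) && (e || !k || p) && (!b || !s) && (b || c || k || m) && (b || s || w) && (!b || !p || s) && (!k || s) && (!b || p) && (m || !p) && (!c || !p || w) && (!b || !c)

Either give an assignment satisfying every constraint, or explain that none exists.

Try m = False:
  (m || !p) forces p = False.
  (p || !w) forces w = False.
  (!s || w) forces s = False.
  (b || s || w) forces b = True.
  clause (!b || p) is falsified — backtrack.
So m = True.
Try c = False:
  (c || !w) forces w = False.
  (!s || w) forces s = False.
  (b || s || w) forces b = True.
  (!b || c || k) forces k = True.
  clause (!k || s) is falsified — backtrack.
So c = True.
  then (!b || !c) forces b = False.
Set w = True.
  then (p || !w) forces p = True.
  then (!c || e || !w) forces e = True.
Set k = False.
Set s = True.
All clauses satisfied.

m = True; c = True; w = True; p = True; k = False; b = False; e = True; s = True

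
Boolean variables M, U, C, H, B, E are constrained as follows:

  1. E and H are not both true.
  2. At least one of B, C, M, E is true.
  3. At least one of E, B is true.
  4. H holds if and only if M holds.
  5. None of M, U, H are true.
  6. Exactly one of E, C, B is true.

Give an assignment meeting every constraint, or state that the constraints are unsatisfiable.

M = False, U = False, C = False, H = False, B = True, E = False

  (1) E=F, H=F — not both ✓
  (2) {B, C, M, E}: 1 true — at least one ✓
  (3) {E, B}: 1 true — at least one ✓
  (4) H=F, M=F — same ✓
  (5) {M, U, H}: 0 true — none ✓
  (6) {E, C, B}: 1 true — exactly one ✓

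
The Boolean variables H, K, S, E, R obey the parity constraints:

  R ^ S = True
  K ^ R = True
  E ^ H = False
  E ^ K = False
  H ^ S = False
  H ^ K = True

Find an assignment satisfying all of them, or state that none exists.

Adding constraints 3, 4, 6 mod 2: every variable appears an even number of times on the left, so the left side is 0.
But the right sides sum to 1 (mod 2). 0 ≠ 1 — the system is inconsistent.

UNSATISFIABLE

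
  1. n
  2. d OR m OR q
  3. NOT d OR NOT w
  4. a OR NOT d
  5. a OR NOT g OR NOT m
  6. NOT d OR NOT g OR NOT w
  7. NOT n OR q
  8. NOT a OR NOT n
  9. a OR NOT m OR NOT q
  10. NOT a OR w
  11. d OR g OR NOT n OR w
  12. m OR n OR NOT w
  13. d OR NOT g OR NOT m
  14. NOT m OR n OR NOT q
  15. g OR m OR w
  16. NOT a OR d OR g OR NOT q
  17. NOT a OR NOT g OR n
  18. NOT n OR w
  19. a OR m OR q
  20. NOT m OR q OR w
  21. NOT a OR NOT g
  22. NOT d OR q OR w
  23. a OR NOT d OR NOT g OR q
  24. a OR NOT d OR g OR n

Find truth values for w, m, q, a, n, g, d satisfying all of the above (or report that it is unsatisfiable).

Unit clause (n) forces n = True.
In (NOT n OR q) only q is left, so q = True.
In (NOT a OR NOT n) only NOT a is left, so a = False.
In (a OR NOT m OR NOT q) only NOT m is left, so m = False.
In (NOT n OR w) only w is left, so w = True.
In (NOT d OR NOT w) only NOT d is left, so d = False.
Set g = True.
All clauses satisfied.

w=T, m=F, q=T, a=F, n=T, g=T, d=F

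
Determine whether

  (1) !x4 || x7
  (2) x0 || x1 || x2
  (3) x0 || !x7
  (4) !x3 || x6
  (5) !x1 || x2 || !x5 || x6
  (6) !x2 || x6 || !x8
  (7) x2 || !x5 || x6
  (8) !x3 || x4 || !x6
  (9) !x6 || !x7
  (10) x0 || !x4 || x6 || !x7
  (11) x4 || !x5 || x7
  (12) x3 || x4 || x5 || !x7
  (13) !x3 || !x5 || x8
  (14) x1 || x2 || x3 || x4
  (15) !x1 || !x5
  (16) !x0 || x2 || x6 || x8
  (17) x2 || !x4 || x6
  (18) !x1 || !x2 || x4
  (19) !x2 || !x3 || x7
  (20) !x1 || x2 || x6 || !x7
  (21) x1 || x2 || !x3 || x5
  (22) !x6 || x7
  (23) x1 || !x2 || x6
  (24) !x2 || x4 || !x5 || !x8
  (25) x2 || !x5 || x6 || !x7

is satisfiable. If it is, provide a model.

x0 = False, x1 = True, x2 = False, x3 = False, x4 = False, x5 = False, x6 = False, x7 = False, x8 = False

Set x0 = False.
  then (x0 || !x7) forces x7 = False.
  then (!x6 || x7) forces x6 = False.
  then (!x4 || x7) forces x4 = False.
  then (!x3 || x6) forces x3 = False.
  then (x4 || !x5 || x7) forces x5 = False.
Try x1 = False:
  (x0 || x1 || x2) forces x2 = True.
  clause (x1 || !x2 || x6) is falsified — backtrack.
So x1 = True.
  then (!x1 || !x2 || x4) forces x2 = False.
Set x8 = False.
All clauses satisfied.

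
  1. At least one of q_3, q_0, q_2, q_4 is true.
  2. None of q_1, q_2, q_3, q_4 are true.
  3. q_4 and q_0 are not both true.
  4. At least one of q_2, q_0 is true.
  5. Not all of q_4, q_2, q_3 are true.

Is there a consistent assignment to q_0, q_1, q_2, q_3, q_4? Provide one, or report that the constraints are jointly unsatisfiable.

q_0 = True, q_1 = False, q_2 = False, q_3 = False, q_4 = False

  (1) {q_3, q_0, q_2, q_4}: 1 true — at least one ✓
  (2) {q_1, q_2, q_3, q_4}: 0 true — none ✓
  (3) q_4=F, q_0=T — not both ✓
  (4) {q_2, q_0}: 1 true — at least one ✓
  (5) {q_4, q_2, q_3}: 0/3 true — not all ✓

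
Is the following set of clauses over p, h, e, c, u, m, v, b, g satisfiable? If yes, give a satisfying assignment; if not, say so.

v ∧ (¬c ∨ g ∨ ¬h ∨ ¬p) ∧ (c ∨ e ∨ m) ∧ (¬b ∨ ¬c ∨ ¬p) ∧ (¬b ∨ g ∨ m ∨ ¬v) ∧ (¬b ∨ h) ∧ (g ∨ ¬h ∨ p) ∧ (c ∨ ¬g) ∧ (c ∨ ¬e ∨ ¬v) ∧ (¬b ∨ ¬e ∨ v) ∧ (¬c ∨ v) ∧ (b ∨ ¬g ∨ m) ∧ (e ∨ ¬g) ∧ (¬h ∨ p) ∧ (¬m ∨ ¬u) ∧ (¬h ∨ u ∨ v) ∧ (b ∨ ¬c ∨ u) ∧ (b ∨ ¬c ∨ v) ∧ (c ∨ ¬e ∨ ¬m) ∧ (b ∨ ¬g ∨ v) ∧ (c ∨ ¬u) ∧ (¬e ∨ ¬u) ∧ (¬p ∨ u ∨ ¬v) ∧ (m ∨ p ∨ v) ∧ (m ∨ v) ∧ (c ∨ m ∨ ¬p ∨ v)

Unit clause (v) forces v = True.
Set p = False.
  then (¬h ∨ p) forces h = False.
  then (¬b ∨ h) forces b = False.
Try e = True:
  (c ∨ ¬e ∨ ¬v) forces c = True.
  (b ∨ ¬c ∨ u) forces u = True.
  clause (¬e ∨ ¬u) is falsified — backtrack.
So e = False.
  then (e ∨ ¬g) forces g = False.
Set c = False.
  then (c ∨ e ∨ m) forces m = True.
  then (¬m ∨ ¬u) forces u = False.
All clauses satisfied.

p = False; h = False; e = False; c = False; u = False; m = True; v = True; b = False; g = False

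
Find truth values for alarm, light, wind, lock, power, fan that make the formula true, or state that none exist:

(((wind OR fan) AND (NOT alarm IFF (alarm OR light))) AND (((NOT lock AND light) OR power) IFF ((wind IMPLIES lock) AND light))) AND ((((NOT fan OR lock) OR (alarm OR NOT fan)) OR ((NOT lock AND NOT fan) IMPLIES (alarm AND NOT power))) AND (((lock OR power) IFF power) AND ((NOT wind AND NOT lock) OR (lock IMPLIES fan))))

alarm = False; light = True; wind = True; lock = True; power = True; fan = True

  ((wind OR fan) AND (NOT alarm IFF (alarm OR light))) AND (((NOT lock AND light) OR power) IFF ((wind IMPLIES lock) AND light)) = True
    (wind OR fan) AND (NOT alarm IFF (alarm OR light)) = True
      wind OR fan = True
      NOT alarm IFF (alarm OR light) = True
        NOT alarm = True
        alarm OR light = True
    ((NOT lock AND light) OR power) IFF ((wind IMPLIES lock) AND light) = True
      (NOT lock AND light) OR power = True
        NOT lock AND light = False
          NOT lock = False
      (wind IMPLIES lock) AND light = True
        wind IMPLIES lock = True
  (((NOT fan OR lock) OR (alarm OR NOT fan)) OR ((NOT lock AND NOT fan) IMPLIES (alarm AND NOT power))) AND (((lock OR power) IFF power) AND ((NOT wind AND NOT lock) OR (lock IMPLIES fan))) = True
    ((NOT fan OR lock) OR (alarm OR NOT fan)) OR ((NOT lock AND NOT fan) IMPLIES (alarm AND NOT power)) = True
      (NOT fan OR lock) OR (alarm OR NOT fan) = True
        NOT fan OR lock = True
          NOT fan = False
        alarm OR NOT fan = False
          NOT fan = False
      (NOT lock AND NOT fan) IMPLIES (alarm AND NOT power) = True
        NOT lock AND NOT fan = False
          NOT lock = False
          NOT fan = False
        alarm AND NOT power = False
          NOT power = False
    ((lock OR power) IFF power) AND ((NOT wind AND NOT lock) OR (lock IMPLIES fan)) = True
      (lock OR power) IFF power = True
        lock OR power = True
      (NOT wind AND NOT lock) OR (lock IMPLIES fan) = True
        NOT wind AND NOT lock = False
          NOT wind = False
          NOT lock = False
        lock IMPLIES fan = True
Both conjuncts True, so the formula holds.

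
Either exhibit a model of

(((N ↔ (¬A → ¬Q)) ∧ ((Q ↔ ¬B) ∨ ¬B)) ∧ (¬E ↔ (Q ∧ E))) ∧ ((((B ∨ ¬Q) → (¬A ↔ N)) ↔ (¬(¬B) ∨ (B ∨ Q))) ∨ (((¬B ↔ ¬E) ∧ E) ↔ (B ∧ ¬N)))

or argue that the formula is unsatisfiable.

Q = False, A = False, E = True, B = False, N = True

  ((N ↔ (¬A → ¬Q)) ∧ ((Q ↔ ¬B) ∨ ¬B)) ∧ (¬E ↔ (Q ∧ E)) = True
    (N ↔ (¬A → ¬Q)) ∧ ((Q ↔ ¬B) ∨ ¬B) = True
      N ↔ (¬A → ¬Q) = True
        ¬A → ¬Q = True
          ¬A = True
          ¬Q = True
      (Q ↔ ¬B) ∨ ¬B = True
        Q ↔ ¬B = False
          ¬B = True
        ¬B = True
    ¬E ↔ (Q ∧ E) = True
      ¬E = False
      Q ∧ E = False
  (((B ∨ ¬Q) → (¬A ↔ N)) ↔ (¬(¬B) ∨ (B ∨ Q))) ∨ (((¬B ↔ ¬E) ∧ E) ↔ (B ∧ ¬N)) = True
    ((B ∨ ¬Q) → (¬A ↔ N)) ↔ (¬(¬B) ∨ (B ∨ Q)) = False
      (B ∨ ¬Q) → (¬A ↔ N) = True
        B ∨ ¬Q = True
          ¬Q = True
        ¬A ↔ N = True
          ¬A = True
      ¬(¬B) ∨ (B ∨ Q) = False
        ¬(¬B) = False
          ¬B = True
        B ∨ Q = False
    ((¬B ↔ ¬E) ∧ E) ↔ (B ∧ ¬N) = True
      (¬B ↔ ¬E) ∧ E = False
        ¬B ↔ ¬E = False
          ¬B = True
          ¬E = False
      B ∧ ¬N = False
        ¬N = False
Both conjuncts True, so the formula holds.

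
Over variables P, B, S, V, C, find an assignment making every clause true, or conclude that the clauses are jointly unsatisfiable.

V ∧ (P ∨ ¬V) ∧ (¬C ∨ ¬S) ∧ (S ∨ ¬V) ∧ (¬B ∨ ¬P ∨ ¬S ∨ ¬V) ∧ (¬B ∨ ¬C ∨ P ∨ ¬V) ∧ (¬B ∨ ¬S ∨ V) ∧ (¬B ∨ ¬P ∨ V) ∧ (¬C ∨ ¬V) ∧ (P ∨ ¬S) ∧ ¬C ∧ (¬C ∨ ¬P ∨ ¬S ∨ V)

Unit clause (V) forces V = True.
In (P ∨ ¬V) only P is left, so P = True.
In (S ∨ ¬V) only S is left, so S = True.
In (¬B ∨ ¬P ∨ ¬S ∨ ¬V) only ¬B is left, so B = False.
In (¬C ∨ ¬V) only ¬C is left, so C = False.
All clauses satisfied.

P = True, B = False, S = True, V = True, C = False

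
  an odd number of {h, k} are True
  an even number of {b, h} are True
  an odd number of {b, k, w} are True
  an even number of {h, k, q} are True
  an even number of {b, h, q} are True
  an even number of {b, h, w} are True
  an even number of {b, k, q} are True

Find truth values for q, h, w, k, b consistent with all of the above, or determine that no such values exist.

Adding constraints 1, 2, 4, 5 mod 2: every variable appears an even number of times on the left, so the left side is 0.
But the right sides sum to 1 (mod 2). 0 ≠ 1 — the system is inconsistent.

UNSATISFIABLE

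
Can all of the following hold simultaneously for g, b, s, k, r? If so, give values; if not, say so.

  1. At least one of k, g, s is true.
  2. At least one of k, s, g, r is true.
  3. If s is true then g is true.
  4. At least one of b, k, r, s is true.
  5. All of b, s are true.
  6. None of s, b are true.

Unsatisfiable — no assignment works.

Case b = True:
  Constraint (6) is violated (b=T) — contradiction.
Case b = False:
  Constraint (5) is violated (b=F) — contradiction.
Both cases fail — unsatisfiable.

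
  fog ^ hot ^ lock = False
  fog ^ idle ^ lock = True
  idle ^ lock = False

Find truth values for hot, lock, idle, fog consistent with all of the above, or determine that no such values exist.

hot = True; lock = False; idle = False; fog = True

fog ^ hot ^ lock = T ^ T ^ F = False ✓
fog ^ idle ^ lock = T ^ F ^ F = True ✓
idle ^ lock = F ^ F = False ✓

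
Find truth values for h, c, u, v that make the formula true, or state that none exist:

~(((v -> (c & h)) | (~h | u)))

h: True, c: False, u: False, v: True

  ~(((v -> (c & h)) | (~h | u))) = True
    (v -> (c & h)) | (~h | u) = False
      v -> (c & h) = False
        c & h = False
      ~h | u = False
        ~h = False
The formula evaluates to True.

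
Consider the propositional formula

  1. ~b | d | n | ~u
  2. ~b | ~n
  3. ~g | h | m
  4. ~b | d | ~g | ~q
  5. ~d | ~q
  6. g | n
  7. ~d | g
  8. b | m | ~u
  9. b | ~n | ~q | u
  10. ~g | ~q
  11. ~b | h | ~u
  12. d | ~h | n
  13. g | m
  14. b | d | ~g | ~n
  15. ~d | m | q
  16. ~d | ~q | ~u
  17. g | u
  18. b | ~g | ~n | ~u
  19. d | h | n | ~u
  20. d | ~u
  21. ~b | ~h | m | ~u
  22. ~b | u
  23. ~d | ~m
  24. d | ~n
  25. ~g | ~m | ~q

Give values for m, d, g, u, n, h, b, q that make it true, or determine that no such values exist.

Set m = True.
  then (~d | ~m) forces d = False.
  then (d | ~n) forces n = False.
  then (g | n) forces g = True.
  then (~g | ~q) forces q = False.
  then (d | ~h | n) forces h = False.
  then (d | h | n | ~u) forces u = False.
  then (~b | u) forces b = False.
All clauses satisfied.

m = True, d = False, g = True, u = False, n = False, h = False, b = False, q = False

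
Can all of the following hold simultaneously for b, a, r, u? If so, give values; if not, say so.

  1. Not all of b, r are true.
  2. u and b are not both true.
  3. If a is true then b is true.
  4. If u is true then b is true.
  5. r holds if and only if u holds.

b: True, a: False, r: False, u: False

  (1) {b, r}: 1/2 true — not all ✓
  (2) u=F, b=T — not both ✓
  (3) a=F ⇒ b: vacuous ✓
  (4) u=F ⇒ b: vacuous ✓
  (5) r=F, u=F — same ✓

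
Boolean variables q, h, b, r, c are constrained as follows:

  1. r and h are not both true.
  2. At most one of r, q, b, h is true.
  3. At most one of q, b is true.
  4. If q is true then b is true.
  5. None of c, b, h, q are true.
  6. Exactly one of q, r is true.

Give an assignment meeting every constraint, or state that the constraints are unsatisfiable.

q: False, h: False, b: False, r: True, c: False

  (1) r=T, h=F — not both ✓
  (2) {r, q, b, h}: 1 true — at most one ✓
  (3) {q, b}: 0 true — at most one ✓
  (4) q=F ⇒ b: vacuous ✓
  (5) {c, b, h, q}: 0 true — none ✓
  (6) {q, r}: 1 true — exactly one ✓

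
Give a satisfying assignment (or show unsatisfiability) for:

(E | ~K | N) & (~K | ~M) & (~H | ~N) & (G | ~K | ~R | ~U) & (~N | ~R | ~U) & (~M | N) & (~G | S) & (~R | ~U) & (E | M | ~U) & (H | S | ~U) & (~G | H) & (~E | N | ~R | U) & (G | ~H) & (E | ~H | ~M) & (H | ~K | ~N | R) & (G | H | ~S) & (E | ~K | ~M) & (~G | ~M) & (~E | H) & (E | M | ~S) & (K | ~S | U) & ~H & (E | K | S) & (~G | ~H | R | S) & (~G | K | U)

S=F; H=F; R=T; K=T; N=T; U=F; E=F; M=F; G=F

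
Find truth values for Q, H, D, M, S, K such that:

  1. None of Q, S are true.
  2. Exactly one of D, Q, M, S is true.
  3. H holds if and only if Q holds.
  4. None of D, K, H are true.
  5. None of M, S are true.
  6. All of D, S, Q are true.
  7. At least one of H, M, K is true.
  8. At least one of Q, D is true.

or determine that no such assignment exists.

Unsatisfiable — no assignment works.

Case Q = True:
  Constraint (1) is violated (Q=T) — contradiction.
Case Q = False:
  Constraint (6) is violated (Q=F) — contradiction.
Both cases fail — unsatisfiable.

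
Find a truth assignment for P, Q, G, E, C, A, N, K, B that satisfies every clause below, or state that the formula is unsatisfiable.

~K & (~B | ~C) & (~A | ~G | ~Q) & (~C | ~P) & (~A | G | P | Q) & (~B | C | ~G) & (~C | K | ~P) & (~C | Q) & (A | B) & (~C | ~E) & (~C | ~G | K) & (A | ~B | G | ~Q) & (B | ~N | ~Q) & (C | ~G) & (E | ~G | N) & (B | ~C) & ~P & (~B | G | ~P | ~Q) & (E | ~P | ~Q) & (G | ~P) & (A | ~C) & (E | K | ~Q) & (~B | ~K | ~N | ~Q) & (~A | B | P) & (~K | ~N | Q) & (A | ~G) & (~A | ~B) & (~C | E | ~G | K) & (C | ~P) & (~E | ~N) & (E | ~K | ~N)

P=F, Q=F, G=F, E=F, C=F, A=F, N=T, K=F, B=T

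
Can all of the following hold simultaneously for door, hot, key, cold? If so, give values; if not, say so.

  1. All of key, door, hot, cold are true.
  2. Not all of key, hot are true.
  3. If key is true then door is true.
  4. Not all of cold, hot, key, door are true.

Case hot = True:
  (1) forces key = True.
  Constraint (2) is violated (key=T, hot=T) — contradiction.
Case hot = False:
  Constraint (1) is violated (hot=F) — contradiction.
Both cases fail — unsatisfiable.

The formula is unsatisfiable.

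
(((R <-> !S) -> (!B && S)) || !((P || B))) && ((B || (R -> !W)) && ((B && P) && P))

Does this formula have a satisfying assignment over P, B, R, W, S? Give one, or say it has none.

P = True; B = True; R = True; W = True; S = True

  ((R <-> !S) -> (!B && S)) || !((P || B)) = True
    (R <-> !S) -> (!B && S) = True
      R <-> !S = False
        !S = False
      !B && S = False
        !B = False
    !((P || B)) = False
      P || B = True
  (B || (R -> !W)) && ((B && P) && P) = True
    B || (R -> !W) = True
      R -> !W = False
        !W = False
    (B && P) && P = True
      B && P = True
Both conjuncts True, so the formula holds.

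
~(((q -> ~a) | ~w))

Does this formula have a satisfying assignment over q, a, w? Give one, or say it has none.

q = True, a = True, w = True

  ~(((q -> ~a) | ~w)) = True
    (q -> ~a) | ~w = False
      q -> ~a = False
        ~a = False
      ~w = False
The formula evaluates to True.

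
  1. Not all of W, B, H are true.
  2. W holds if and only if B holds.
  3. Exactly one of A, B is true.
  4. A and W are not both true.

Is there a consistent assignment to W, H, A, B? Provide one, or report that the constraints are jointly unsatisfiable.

W=T, H=F, A=F, B=T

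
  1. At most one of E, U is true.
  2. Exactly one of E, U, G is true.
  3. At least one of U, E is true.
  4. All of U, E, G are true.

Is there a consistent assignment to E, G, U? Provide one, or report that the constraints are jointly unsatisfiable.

Case E = True:
  (1) with E=T forces U = False.
  Constraint (4) is violated (U=F) — contradiction.
Case E = False:
  Constraint (4) is violated (E=F) — contradiction.
Both cases fail — unsatisfiable.

No satisfying assignment exists.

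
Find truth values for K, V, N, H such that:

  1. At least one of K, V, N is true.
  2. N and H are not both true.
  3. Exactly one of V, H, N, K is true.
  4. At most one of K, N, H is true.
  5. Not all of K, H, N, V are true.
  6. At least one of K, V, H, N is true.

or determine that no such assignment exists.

K = False, V = True, N = False, H = False

  (1) {K, V, N}: 1 true — at least one ✓
  (2) N=F, H=F — not both ✓
  (3) {V, H, N, K}: 1 true — exactly one ✓
  (4) {K, N, H}: 0 true — at most one ✓
  (5) {K, H, N, V}: 1/4 true — not all ✓
  (6) {K, V, H, N}: 1 true — at least one ✓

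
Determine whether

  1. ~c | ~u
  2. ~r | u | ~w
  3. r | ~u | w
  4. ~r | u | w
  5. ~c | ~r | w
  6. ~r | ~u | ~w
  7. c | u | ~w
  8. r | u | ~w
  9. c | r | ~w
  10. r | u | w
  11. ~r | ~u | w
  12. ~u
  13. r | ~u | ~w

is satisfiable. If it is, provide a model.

Unsatisfiable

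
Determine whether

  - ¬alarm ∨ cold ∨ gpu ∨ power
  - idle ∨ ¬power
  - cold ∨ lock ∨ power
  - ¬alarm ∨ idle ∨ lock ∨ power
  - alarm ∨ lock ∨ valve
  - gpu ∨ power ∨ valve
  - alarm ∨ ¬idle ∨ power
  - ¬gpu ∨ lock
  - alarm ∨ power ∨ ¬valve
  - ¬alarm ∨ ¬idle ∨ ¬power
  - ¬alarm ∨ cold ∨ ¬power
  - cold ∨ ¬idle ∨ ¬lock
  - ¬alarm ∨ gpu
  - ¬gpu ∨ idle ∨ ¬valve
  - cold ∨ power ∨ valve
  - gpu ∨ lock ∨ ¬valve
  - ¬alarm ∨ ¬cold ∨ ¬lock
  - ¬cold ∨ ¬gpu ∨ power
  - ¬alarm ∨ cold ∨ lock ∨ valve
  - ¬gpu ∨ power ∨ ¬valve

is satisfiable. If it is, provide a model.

idle=T; alarm=F; gpu=F; cold=T; power=T; lock=T; valve=T

Set idle = True.
Try alarm = True:
  (¬alarm ∨ ¬idle ∨ ¬power) forces power = False.
  (¬alarm ∨ gpu) forces gpu = True.
  (¬gpu ∨ lock) forces lock = True.
  (cold ∨ ¬idle ∨ ¬lock) forces cold = True.
  clause (¬alarm ∨ ¬cold ∨ ¬lock) is falsified — backtrack.
So alarm = False.
  then (alarm ∨ ¬idle ∨ power) forces power = True.
Set gpu = False.
Set cold = True.
Set lock = True.
Set valve = True.
All clauses satisfied.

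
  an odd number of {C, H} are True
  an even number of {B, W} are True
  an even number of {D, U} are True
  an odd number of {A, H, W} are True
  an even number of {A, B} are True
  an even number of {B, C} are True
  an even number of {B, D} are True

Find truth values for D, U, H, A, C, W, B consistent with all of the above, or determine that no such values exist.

D = False, U = False, H = True, A = False, C = False, W = False, B = False

{C, H}: 1 true → odd ✓
{B, W}: 0 true → even ✓
{D, U}: 0 true → even ✓
{A, H, W}: 1 true → odd ✓
{A, B}: 0 true → even ✓
{B, C}: 0 true → even ✓
{B, D}: 0 true → even ✓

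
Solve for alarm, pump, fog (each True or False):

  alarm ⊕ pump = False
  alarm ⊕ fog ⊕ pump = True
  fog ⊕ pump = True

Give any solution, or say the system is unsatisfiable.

alarm: False, pump: False, fog: True

alarm ⊕ pump = F ⊕ F = False ✓
alarm ⊕ fog ⊕ pump = F ⊕ T ⊕ F = True ✓
fog ⊕ pump = T ⊕ F = True ✓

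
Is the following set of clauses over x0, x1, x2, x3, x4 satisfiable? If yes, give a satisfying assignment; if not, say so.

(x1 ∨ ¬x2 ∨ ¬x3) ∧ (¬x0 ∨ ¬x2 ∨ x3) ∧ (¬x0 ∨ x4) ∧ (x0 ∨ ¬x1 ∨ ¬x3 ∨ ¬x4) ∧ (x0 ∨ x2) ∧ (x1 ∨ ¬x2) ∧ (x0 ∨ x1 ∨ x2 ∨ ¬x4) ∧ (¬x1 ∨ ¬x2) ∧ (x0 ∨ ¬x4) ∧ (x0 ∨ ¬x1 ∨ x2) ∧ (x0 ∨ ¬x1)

Try x0 = False:
  (x0 ∨ x2) forces x2 = True.
  (x1 ∨ ¬x2) forces x1 = True.
  clause (¬x1 ∨ ¬x2) is falsified — backtrack.
So x0 = True.
  then (¬x0 ∨ x4) forces x4 = True.
Set x1 = True.
  then (¬x1 ∨ ¬x2) forces x2 = False.
Set x3 = False.
All clauses satisfied.

x0: True, x1: True, x2: False, x3: False, x4: True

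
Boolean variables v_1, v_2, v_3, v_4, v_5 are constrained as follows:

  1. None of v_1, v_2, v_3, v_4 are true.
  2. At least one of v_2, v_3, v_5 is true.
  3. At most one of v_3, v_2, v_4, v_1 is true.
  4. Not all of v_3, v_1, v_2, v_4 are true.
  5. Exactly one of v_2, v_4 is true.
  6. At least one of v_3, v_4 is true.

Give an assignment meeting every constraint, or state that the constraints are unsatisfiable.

Case v_4 = True:
  Constraint (1) is violated (v_4=T) — contradiction.
Case v_4 = False:
  (1) forces v_1 = False.
  (1) forces v_2 = False.
  Constraint (5) is violated (v_2=F, v_4=F) — contradiction.
Both cases fail — unsatisfiable.

Unsatisfiable — no assignment works.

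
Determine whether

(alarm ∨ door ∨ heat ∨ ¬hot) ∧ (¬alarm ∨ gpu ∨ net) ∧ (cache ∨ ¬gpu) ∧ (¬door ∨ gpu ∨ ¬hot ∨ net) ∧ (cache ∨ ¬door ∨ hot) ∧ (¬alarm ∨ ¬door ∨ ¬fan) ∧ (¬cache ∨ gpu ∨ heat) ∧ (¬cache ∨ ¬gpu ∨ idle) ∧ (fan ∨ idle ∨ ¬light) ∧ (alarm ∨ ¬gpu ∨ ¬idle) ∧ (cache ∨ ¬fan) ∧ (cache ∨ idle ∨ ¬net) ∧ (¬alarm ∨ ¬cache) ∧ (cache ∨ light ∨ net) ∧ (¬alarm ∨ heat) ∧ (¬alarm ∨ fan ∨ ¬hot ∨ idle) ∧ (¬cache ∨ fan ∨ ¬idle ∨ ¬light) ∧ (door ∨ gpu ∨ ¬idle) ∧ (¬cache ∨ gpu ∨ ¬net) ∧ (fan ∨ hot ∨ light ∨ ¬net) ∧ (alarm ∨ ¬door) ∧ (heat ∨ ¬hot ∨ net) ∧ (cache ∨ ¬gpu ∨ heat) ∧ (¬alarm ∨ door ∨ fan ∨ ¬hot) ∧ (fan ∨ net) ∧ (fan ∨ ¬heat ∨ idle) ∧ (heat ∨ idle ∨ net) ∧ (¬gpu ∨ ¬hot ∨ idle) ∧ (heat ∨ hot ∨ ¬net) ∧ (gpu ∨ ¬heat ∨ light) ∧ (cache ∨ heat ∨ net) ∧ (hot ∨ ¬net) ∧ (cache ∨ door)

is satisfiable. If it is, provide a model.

gpu = False, hot = True, idle = True, alarm = True, heat = True, fan = False, door = True, cache = False, light = True, net = True

Set gpu = False.
Set hot = True.
Set idle = True.
  then (door ∨ gpu ∨ ¬idle) forces door = True.
  then (alarm ∨ ¬door) forces alarm = True.
  then (¬alarm ∨ gpu ∨ net) forces net = True.
  then (¬alarm ∨ ¬door ∨ ¬fan) forces fan = False.
  then (¬alarm ∨ ¬cache) forces cache = False.
  then (¬alarm ∨ heat) forces heat = True.
  then (gpu ∨ ¬heat ∨ light) forces light = True.
All clauses satisfied.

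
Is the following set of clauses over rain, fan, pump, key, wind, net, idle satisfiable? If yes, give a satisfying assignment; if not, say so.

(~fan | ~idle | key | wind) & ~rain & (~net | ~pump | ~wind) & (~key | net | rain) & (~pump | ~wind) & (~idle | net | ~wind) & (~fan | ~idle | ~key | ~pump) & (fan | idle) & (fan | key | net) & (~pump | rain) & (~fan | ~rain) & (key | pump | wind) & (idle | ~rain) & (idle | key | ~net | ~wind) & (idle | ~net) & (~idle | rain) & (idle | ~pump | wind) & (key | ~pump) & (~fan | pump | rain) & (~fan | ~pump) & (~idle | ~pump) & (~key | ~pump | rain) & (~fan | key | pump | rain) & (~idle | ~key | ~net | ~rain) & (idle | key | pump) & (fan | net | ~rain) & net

Case rain = True:
  Clause (~rain) is falsified — contradiction.
Case rain = False:
  (~pump | rain) forces pump = False.
  (~idle | rain) forces idle = False.
  (fan | idle) forces fan = True.
  Clause (~fan | pump | rain) is falsified — contradiction.
Both cases fail, so the formula is unsatisfiable.

The formula is unsatisfiable.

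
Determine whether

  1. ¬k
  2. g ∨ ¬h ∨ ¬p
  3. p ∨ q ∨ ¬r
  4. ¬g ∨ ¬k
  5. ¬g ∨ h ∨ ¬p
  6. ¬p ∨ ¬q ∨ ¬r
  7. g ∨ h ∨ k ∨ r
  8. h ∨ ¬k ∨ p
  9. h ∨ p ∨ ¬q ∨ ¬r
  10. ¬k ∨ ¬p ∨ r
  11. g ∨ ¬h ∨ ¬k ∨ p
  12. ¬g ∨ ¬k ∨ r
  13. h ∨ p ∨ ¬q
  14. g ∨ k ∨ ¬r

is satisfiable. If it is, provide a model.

Unit clause (¬k) forces k = False.
Set q = False.
Set h = True.
Set r = True.
  then (p ∨ q ∨ ¬r) forces p = True.
  then (g ∨ k ∨ ¬r) forces g = True.
All clauses satisfied.

q: False; h: True; k: False; r: True; g: True; p: True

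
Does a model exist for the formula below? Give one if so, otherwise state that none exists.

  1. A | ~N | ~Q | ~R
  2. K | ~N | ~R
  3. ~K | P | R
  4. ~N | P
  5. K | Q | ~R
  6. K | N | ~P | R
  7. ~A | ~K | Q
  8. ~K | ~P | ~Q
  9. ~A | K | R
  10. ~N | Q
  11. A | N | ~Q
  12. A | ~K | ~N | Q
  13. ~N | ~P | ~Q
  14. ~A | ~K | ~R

Set N = False.
Set Q = False.
Set R = True.
  then (K | Q | ~R) forces K = True.
  then (~A | ~K | Q) forces A = False.
Set P = True.
All clauses satisfied.

N=F, Q=F, R=T, P=T, A=F, K=T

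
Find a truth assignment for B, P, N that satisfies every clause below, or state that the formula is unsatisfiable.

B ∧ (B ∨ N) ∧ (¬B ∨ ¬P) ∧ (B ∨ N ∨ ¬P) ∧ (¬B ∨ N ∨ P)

Unit clause (B) forces B = True.
In (¬B ∨ ¬P) only ¬P is left, so P = False.
In (¬B ∨ N ∨ P) only N is left, so N = True.
All clauses satisfied.

B=T, P=F, N=T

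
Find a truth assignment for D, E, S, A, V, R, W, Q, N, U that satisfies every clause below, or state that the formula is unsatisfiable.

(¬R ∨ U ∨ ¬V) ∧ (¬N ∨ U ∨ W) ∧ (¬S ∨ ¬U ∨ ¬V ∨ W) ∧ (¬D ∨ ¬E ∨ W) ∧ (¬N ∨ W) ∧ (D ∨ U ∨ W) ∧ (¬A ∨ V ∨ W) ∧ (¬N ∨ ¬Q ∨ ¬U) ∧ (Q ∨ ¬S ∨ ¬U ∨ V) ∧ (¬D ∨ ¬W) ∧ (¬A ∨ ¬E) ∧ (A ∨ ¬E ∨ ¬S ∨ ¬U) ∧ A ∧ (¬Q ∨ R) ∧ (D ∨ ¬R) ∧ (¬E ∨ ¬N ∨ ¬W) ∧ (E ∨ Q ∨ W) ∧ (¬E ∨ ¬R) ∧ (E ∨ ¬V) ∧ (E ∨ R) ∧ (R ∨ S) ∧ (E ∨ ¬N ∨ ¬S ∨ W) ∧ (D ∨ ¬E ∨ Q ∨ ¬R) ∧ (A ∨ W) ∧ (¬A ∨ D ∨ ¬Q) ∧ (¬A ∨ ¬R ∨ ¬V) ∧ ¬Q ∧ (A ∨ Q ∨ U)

The formula is unsatisfiable.

Case A = True:
  (¬A ∨ ¬E) forces E = False.
  (E ∨ ¬V) forces V = False.
  (¬A ∨ V ∨ W) forces W = True.
  (¬D ∨ ¬W) forces D = False.
  (D ∨ ¬R) forces R = False.
  Clause (E ∨ R) is falsified — contradiction.
Case A = False:
  Clause (A) is falsified — contradiction.
Both cases fail, so the formula is unsatisfiable.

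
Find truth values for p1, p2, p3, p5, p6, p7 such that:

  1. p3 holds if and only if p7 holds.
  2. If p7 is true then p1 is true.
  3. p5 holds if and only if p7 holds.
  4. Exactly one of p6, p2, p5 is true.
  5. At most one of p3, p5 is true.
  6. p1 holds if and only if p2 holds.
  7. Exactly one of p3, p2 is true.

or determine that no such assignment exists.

p1=T; p2=T; p3=F; p5=F; p6=F; p7=F

  (1) p3=F, p7=F — same ✓
  (2) p7=F ⇒ p1: vacuous ✓
  (3) p5=F, p7=F — same ✓
  (4) {p6, p2, p5}: 1 true — exactly one ✓
  (5) {p3, p5}: 0 true — at most one ✓
  (6) p1=T, p2=T — same ✓
  (7) {p3, p2}: 1 true — exactly one ✓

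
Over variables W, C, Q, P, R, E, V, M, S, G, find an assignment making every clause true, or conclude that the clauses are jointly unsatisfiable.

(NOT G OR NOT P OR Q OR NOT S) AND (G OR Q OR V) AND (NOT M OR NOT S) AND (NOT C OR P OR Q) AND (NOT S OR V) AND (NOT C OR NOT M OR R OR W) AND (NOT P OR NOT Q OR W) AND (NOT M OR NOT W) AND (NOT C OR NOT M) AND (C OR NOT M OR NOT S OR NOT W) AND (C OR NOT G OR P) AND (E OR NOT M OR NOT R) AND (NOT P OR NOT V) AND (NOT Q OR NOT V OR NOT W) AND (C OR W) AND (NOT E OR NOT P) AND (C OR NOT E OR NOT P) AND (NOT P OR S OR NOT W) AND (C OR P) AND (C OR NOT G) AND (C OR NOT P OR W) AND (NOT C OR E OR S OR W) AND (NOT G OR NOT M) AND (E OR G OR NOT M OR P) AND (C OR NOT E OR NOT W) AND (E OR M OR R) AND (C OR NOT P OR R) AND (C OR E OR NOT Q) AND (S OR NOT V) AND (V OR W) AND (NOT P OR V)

W = True, C = True, Q = True, P = False, R = True, E = False, V = False, M = False, S = False, G = False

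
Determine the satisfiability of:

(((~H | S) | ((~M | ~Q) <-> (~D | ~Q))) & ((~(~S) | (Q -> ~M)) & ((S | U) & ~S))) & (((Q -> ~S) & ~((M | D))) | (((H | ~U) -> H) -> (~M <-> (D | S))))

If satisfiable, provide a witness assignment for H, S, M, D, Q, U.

H=F, S=F, M=F, D=T, Q=F, U=T

  ((~H | S) | ((~M | ~Q) <-> (~D | ~Q))) & ((~(~S) | (Q -> ~M)) & ((S | U) & ~S)) = True
    (~H | S) | ((~M | ~Q) <-> (~D | ~Q)) = True
      ~H | S = True
        ~H = True
      (~M | ~Q) <-> (~D | ~Q) = True
        ~M | ~Q = True
          ~M = True
          ~Q = True
        ~D | ~Q = True
          ~D = False
          ~Q = True
    (~(~S) | (Q -> ~M)) & ((S | U) & ~S) = True
      ~(~S) | (Q -> ~M) = True
        ~(~S) = False
          ~S = True
        Q -> ~M = True
          ~M = True
      (S | U) & ~S = True
        S | U = True
        ~S = True
  ((Q -> ~S) & ~((M | D))) | (((H | ~U) -> H) -> (~M <-> (D | S))) = True
    (Q -> ~S) & ~((M | D)) = False
      Q -> ~S = True
        ~S = True
      ~((M | D)) = False
        M | D = True
    ((H | ~U) -> H) -> (~M <-> (D | S)) = True
      (H | ~U) -> H = True
        H | ~U = False
          ~U = False
      ~M <-> (D | S) = True
        ~M = True
        D | S = True
Both conjuncts True, so the formula holds.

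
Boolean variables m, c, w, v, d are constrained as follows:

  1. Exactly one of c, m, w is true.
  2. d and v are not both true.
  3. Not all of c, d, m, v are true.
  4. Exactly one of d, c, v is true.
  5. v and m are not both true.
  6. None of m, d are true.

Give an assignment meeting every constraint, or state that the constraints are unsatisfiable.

m=F; c=F; w=T; v=T; d=F

  (1) {c, m, w}: 1 true — exactly one ✓
  (2) d=F, v=T — not both ✓
  (3) {c, d, m, v}: 1/4 true — not all ✓
  (4) {d, c, v}: 1 true — exactly one ✓
  (5) v=T, m=F — not both ✓
  (6) {m, d}: 0 true — none ✓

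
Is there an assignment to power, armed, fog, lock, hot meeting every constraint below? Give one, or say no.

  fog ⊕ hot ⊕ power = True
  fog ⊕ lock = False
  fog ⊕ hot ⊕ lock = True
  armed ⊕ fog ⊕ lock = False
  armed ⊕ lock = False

power = False, armed = False, fog = False, lock = False, hot = True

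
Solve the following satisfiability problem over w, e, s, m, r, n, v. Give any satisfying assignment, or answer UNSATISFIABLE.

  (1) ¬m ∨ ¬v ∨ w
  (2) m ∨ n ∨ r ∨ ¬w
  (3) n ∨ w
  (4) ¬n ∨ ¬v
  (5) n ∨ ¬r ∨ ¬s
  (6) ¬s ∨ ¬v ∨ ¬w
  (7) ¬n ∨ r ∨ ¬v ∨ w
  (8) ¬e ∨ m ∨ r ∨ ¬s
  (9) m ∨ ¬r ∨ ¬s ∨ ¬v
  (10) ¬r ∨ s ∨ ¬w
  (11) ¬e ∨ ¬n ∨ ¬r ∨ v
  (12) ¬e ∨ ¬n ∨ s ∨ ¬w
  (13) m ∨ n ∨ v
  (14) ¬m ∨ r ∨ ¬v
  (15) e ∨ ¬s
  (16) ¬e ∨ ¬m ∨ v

w = True, e = False, s = False, m = True, r = False, n = True, v = False

Set w = True.
Set e = False.
  then (e ∨ ¬s) forces s = False.
  then (¬r ∨ s ∨ ¬w) forces r = False.
Set m = True.
  then (¬m ∨ r ∨ ¬v) forces v = False.
Set n = True.
All clauses satisfied.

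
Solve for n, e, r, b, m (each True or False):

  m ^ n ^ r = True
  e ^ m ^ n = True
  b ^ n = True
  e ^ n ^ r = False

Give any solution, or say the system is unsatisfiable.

n=F; e=T; r=T; b=T; m=F

m ^ n ^ r = F ^ F ^ T = True ✓
e ^ m ^ n = T ^ F ^ F = True ✓
b ^ n = T ^ F = True ✓
e ^ n ^ r = T ^ F ^ T = False ✓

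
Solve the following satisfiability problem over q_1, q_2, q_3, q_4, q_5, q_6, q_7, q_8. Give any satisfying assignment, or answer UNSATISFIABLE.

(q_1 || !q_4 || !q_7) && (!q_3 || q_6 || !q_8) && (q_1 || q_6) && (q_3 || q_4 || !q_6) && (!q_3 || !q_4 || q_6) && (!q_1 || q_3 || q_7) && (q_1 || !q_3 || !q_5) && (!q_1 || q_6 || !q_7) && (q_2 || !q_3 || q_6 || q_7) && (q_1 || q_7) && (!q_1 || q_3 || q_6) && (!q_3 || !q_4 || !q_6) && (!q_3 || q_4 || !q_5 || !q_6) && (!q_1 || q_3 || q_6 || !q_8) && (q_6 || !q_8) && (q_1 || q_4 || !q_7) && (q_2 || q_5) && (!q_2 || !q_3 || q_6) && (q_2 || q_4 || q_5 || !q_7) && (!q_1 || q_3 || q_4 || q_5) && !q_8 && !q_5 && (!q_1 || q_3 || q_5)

q_1 = True, q_2 = True, q_3 = True, q_4 = False, q_5 = False, q_6 = True, q_7 = True, q_8 = False

Unit clause (!q_8) forces q_8 = False.
Unit clause (!q_5) forces q_5 = False.
In (q_2 || q_5) only q_2 is left, so q_2 = True.
Set q_1 = True.
  then (!q_1 || q_3 || q_5) forces q_3 = True.
  then (!q_2 || !q_3 || q_6) forces q_6 = True.
  then (!q_3 || !q_4 || !q_6) forces q_4 = False.
Set q_7 = True.
All clauses satisfied.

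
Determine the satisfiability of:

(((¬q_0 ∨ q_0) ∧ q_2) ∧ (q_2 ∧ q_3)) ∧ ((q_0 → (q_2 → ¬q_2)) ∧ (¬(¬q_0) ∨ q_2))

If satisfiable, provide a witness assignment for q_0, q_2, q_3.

q_0=F, q_2=T, q_3=T

  ((¬q_0 ∨ q_0) ∧ q_2) ∧ (q_2 ∧ q_3) = True
    (¬q_0 ∨ q_0) ∧ q_2 = True
      ¬q_0 ∨ q_0 = True
        ¬q_0 = True
    q_2 ∧ q_3 = True
  (q_0 → (q_2 → ¬q_2)) ∧ (¬(¬q_0) ∨ q_2) = True
    q_0 → (q_2 → ¬q_2) = True
      q_2 → ¬q_2 = False
        ¬q_2 = False
    ¬(¬q_0) ∨ q_2 = True
      ¬(¬q_0) = False
        ¬q_0 = True
Both conjuncts True, so the formula holds.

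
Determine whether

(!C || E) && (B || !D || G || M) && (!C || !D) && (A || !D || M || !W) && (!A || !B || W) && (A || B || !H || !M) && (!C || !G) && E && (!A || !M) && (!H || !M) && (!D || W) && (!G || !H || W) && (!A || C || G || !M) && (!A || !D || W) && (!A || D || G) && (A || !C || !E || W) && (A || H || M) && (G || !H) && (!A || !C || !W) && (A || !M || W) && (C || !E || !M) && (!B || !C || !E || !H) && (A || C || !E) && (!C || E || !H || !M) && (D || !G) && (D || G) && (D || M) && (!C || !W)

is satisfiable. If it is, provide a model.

C = False, E = True, M = False, W = True, G = True, A = True, D = True, H = True, B = False

Unit clause (E) forces E = True.
Try C = True:
  (!C || !D) forces D = False.
  (!C || !G) forces G = False.
  clause (D || G) is falsified — backtrack.
So C = False.
  then (C || !E || !M) forces M = False.
  then (A || C || !E) forces A = True.
  then (D || M) forces D = True.
  then (!D || W) forces W = True.
Set G = True.
Set H = True.
Set B = False.
All clauses satisfied.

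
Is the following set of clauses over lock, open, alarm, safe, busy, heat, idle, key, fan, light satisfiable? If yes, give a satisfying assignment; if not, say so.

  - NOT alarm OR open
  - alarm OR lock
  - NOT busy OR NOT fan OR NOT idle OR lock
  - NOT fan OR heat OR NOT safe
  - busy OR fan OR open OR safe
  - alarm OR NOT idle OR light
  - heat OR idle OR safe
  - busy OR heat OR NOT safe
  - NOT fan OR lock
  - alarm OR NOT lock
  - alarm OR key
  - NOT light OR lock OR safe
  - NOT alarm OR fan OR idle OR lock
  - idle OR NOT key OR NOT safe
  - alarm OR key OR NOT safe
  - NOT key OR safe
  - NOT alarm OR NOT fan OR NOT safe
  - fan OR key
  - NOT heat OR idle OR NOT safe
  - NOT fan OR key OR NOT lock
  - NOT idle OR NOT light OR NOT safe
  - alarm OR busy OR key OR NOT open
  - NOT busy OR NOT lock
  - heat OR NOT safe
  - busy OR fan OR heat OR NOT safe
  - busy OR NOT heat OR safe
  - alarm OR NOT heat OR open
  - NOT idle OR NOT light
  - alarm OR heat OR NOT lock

Set lock = False.
  then (alarm OR lock) forces alarm = True.
  then (NOT fan OR lock) forces fan = False.
  then (NOT alarm OR fan OR idle OR lock) forces idle = True.
  then (fan OR key) forces key = True.
  then (NOT idle OR NOT light) forces light = False.
  then (NOT alarm OR open) forces open = True.
  then (NOT key OR safe) forces safe = True.
  then (heat OR NOT safe) forces heat = True.
Set busy = False.
All clauses satisfied.

lock: False; open: True; alarm: True; safe: True; busy: False; heat: True; idle: True; key: True; fan: False; light: False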